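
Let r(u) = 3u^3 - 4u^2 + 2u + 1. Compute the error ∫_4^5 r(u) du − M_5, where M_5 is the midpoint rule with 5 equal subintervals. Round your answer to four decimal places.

Exact integral: ∫_4^5 r(u) du ≈ 205.416667.
M_5 = 205.295.
Error ≈ 205.416667 − 205.295 ≈ 0.1217.

0.1217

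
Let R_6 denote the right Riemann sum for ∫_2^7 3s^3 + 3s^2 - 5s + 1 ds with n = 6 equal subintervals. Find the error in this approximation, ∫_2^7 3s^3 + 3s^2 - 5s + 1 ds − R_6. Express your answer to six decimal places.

Exact integral: ∫_2^7 f(s) ds = 2016.25.
R_6 ≈ 2506.00694444.
Error ≈ 2016.25 − 2506.00694444 ≈ -489.756944.

-489.756944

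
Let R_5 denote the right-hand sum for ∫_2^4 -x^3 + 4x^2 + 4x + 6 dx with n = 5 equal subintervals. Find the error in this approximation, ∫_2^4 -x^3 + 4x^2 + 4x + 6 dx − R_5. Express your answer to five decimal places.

Exact integral: ∫_2^4 f(x) dx ≈ 50.6666667.
R_5 = 50.4.
Error ≈ 50.6666667 − 50.4 ≈ 0.26667.

0.26667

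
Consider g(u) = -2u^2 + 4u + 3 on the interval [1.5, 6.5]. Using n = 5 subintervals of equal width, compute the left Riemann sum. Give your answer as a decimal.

-57.5

Δu = (6.5 − 1.5)/5 = 1.
Left endpoints: 1.5, 2.5, 3.5, 4.5, 5.5.
g(1.5) = 4.5, g(2.5) = 0.5, g(3.5) = -7.5, g(4.5) = -19.5, g(5.5) = -35.5.
Sum = Δu · [g(1.5) + g(2.5) + g(3.5) + g(4.5) + g(5.5)].
Sum = -57.5.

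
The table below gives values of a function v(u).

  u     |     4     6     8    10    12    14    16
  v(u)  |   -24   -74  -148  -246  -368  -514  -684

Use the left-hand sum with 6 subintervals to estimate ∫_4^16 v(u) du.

Δu = 2.
Sum = 2·[(-24) + (-74) + (-148) + (-246) + (-368) + (-514)] = -2748.

-2748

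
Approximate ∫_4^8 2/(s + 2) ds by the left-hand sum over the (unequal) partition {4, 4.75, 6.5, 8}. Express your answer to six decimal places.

1.121460

Subinterval widths: 0.75, 1.75, 1.5.
Left endpoints: 4, 4.75, 6.5.
f(4) = 1/3, f(4.75) = 8/27, f(6.5) = 4/17.
Sum = Σ Δs_i · f(s_i).
Sum ≈ 1.121460.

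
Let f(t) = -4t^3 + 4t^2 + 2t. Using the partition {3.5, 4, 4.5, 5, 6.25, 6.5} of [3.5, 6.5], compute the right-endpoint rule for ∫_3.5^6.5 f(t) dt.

Subinterval widths: 0.5, 0.5, 0.5, 1.25, 0.25.
Right endpoints: 4, 4.5, 5, 6.25, 6.5.
f(4) = -184, f(4.5) = -274.5, f(5) = -390, f(6.25) = -807.8125, f(6.5) = -916.5.
Sum = Σ Δt_i · f(t_i).
Sum = -1663.140625.

-1663.140625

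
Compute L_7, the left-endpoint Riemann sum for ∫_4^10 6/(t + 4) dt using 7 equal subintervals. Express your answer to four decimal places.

3.4993

Δt = (10 − 4)/7 = 6/7.
Left endpoints: 4, 34/7, 40/7, 46/7, 52/7, 58/7, 64/7.
f(4) = 0.75, f(34/7) = 21/31, f(40/7) = 21/34, f(46/7) = 21/37, f(52/7) = 0.525, f(58/7) = 21/43, f(64/7) = 21/46.
Sum = Δt · [f(4) + f(34/7) + f(40/7) + ...].
Sum ≈ 3.4993.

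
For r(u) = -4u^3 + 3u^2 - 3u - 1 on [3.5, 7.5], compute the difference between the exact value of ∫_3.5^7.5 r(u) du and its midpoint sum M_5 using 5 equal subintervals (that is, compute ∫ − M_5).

Exact integral: ∫_3.5^7.5 r(u) du = -2705.
M_5 = -2691.56.
Error = -2705 − (-2691.56) = -13.44.

-13.44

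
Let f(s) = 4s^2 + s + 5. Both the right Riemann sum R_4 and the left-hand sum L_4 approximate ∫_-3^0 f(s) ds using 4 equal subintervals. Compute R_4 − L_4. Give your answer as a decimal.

R_4 = 35.25.
L_4 = 60.
R_4 − L_4 = -24.75.

-24.75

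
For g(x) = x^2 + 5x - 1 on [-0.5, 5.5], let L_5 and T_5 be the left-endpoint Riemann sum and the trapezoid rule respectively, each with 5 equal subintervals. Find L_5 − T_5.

L_5 = 89.94.
T_5 = 125.94.
L_5 − T_5 = -36.

-36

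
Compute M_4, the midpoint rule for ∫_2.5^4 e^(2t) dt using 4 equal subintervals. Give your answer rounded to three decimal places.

Δt = (4 − 2.5)/4 = 0.375.
Midpoints: 2.6875, 3.0625, 3.4375, 3.8125.
f(2.6875) ≈ 215.940, f(3.0625) ≈ 457.145, f(3.4375) ≈ 967.775, f(3.8125) ≈ 2048.780.
Sum = Δt · [f(2.6875) + f(3.0625) + f(3.4375) + f(3.8125)].
Sum ≈ 1383.615.

1383.615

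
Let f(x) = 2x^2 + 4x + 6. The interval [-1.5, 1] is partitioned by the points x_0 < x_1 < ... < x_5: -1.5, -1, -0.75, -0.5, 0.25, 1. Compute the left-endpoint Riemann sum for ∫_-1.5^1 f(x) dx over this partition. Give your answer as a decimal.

Subinterval widths: 0.5, 0.25, 0.25, 0.75, 0.75.
Left endpoints: -1.5, -1, -0.75, -0.5, 0.25.
f(-1.5) = 4.5, f(-1) = 4, f(-0.75) = 4.125, f(-0.5) = 4.5, f(0.25) = 7.125.
Sum = Σ Δx_i · f(x_i).
Sum = 13.

13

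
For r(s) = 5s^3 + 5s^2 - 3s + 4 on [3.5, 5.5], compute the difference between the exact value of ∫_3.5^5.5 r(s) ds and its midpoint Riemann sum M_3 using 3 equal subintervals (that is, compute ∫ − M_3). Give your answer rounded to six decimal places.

Exact integral: ∫_3.5^5.5 r(s) ds ≈ 1143.08333333.
M_3 ≈ 1137.71296296.
Error ≈ 1143.08333333 − 1137.71296296 ≈ 5.370370.

5.370370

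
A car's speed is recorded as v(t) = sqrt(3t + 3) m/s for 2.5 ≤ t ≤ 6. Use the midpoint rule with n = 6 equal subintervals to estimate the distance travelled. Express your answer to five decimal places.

Δt = (6 − 2.5)/6 = 7/12.
Midpoints: 67/24, 3.375, 95/24, 109/24, 5.125, 137/24.
v(67/24) ≈ 3.37268, v(3.375) ≈ 3.62284, v(95/24) ≈ 3.85681, v(109/24) ≈ 4.07738, v(5.125) ≈ 4.28661, v(137/24) ≈ 4.48609.
Sum = Δt · [v(67/24) + v(3.375) + v(95/24) + ...].
Sum ≈ 13.82641.

13.82641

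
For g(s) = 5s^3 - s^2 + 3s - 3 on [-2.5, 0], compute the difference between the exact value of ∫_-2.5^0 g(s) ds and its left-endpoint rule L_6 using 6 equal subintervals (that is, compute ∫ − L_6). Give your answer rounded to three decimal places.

20.569

Exact integral: ∫_-2.5^0 g(s) ds ≈ -70.91146.
L_6 ≈ -91.48076.
Error ≈ -70.91146 − (-91.48076) ≈ 20.569.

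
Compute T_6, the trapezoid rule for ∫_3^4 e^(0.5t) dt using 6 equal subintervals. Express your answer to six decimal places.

5.818099

Δt = (4 − 3)/6 = 1/6.
f(3) ≈ 4.481689, f(19/6) ≈ 4.871166, f(10/3) ≈ 5.294490, f(3.5) ≈ 5.754603, f(11/3) ≈ 6.254701, f(23/6) ≈ 6.798260, f(4) ≈ 7.389056.
T_6 = (Δt/2)·[f(t_0) + 2f(t_1) + ... + 2f(t_{5}) + f(t_6)].
Sum ≈ 5.818099.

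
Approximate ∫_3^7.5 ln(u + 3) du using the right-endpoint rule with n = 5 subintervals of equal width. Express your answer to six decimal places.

9.685896

Δu = (7.5 − 3)/5 = 0.9.
Right endpoints: 3.9, 4.8, 5.7, 6.6, 7.5.
f(3.9) ≈ 1.931521, f(4.8) ≈ 2.054124, f(5.7) ≈ 2.163323, f(6.6) ≈ 2.261763, f(7.5) ≈ 2.351375.
Sum = Δu · [f(3.9) + f(4.8) + f(5.7) + f(6.6) + f(7.5)].
Sum ≈ 9.685896.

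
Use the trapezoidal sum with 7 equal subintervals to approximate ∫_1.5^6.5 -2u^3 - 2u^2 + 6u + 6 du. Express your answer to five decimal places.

-931.88776

Δu = (6.5 − 1.5)/7 = 5/7.
f(1.5) = 3.75, f(31/14) = -16785/1372, f(41/14) = -60115/1372, f(51/14) = -130845/1372, f(61/14) = -234975/1372, f(71/14) = -378505/1372, f(81/14) = -567435/1372, f(6.5) = -588.75.
T_7 = (Δu/2)·[f(u_0) + 2f(u_1) + ... + 2f(u_{6}) + f(u_7)].
Sum ≈ -931.88776.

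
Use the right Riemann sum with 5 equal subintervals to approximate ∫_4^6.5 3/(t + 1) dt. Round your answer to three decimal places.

1.168

Δt = (6.5 − 4)/5 = 0.5.
Right endpoints: 4.5, 5, 5.5, 6, 6.5.
f(4.5) = 6/11, f(5) = 0.5, f(5.5) = 6/13, f(6) = 3/7, f(6.5) = 0.4.
Sum = Δt · [f(4.5) + f(5) + f(5.5) + f(6) + f(6.5)].
Sum ≈ 1.168.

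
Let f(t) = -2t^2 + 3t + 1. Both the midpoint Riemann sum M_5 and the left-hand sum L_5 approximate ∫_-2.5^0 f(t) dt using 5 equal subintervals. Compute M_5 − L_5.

M_5 = -17.1875.
L_5 = -22.5.
M_5 − L_5 = 5.3125.

5.3125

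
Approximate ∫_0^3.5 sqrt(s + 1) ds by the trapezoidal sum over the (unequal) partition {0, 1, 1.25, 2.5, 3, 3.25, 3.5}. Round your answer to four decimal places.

Subinterval widths: 1, 0.25, 1.25, 0.5, 0.25, 0.25.
f(0) ≈ 1.0000, f(1) ≈ 1.4142, f(1.25) ≈ 1.5000, f(2.5) ≈ 1.8708, f(3) ≈ 2.0000, f(3.25) ≈ 2.0616, f(3.5) ≈ 2.1213.
On each subinterval the trapezoid contributes (Δs_i/2)·[f(s_{i-1}) + f(s_i)].
Sum ≈ 5.6764.

5.6764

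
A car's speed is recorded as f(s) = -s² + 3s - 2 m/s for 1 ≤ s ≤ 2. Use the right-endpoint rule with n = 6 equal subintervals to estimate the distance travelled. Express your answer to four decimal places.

Δs = (2 − 1)/6 = 1/6.
Right endpoints: 7/6, 4/3, 1.5, 5/3, 11/6, 2.
f(7/6) = 5/36, f(4/3) = 2/9, f(1.5) = 0.25, f(5/3) = 2/9, f(11/6) = 5/36, f(2) = 0.
Sum = Δs · [f(7/6) + f(4/3) + f(1.5) + ...].
Sum ≈ 0.1620.

0.1620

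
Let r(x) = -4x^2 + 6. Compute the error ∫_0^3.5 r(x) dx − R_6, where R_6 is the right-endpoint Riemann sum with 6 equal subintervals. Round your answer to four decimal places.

15.0856

Exact integral: ∫_0^3.5 r(x) dx ≈ -36.166667.
R_6 ≈ -51.252315.
Error ≈ -36.166667 − (-51.252315) ≈ 15.0856.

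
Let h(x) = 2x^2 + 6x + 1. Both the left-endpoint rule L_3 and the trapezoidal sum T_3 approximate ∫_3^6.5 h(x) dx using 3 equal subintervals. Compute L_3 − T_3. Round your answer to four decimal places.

L_3 ≈ 218.879630.
T_3 ≈ 269.921296.
L_3 − T_3 ≈ -51.0417.

-51.0417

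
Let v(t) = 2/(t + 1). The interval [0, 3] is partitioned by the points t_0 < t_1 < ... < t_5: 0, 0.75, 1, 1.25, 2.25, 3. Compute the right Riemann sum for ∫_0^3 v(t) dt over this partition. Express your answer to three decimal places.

2.320

Subinterval widths: 0.75, 0.25, 0.25, 1, 0.75.
Right endpoints: 0.75, 1, 1.25, 2.25, 3.
v(0.75) = 8/7, v(1) = 1, v(1.25) = 8/9, v(2.25) = 8/13, v(3) = 0.5.
Sum = Σ Δt_i · v(t_i).
Sum ≈ 2.320.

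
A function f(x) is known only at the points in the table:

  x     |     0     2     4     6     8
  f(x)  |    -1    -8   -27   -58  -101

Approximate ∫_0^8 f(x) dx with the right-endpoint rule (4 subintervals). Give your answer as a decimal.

-388

Δx = 2.
Sum = 2·[(-8) + (-27) + (-58) + (-101)] = -388.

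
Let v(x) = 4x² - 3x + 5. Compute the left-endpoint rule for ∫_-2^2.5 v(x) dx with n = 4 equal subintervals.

56.953125

Δx = (2.5 − (-2))/4 = 1.125.
Left endpoints: -2, -0.875, 0.25, 1.375.
v(-2) = 27, v(-0.875) = 10.6875, v(0.25) = 4.5, v(1.375) = 8.4375.
Sum = Δx · [v(-2) + v(-0.875) + v(0.25) + v(1.375)].
Sum = 56.953125.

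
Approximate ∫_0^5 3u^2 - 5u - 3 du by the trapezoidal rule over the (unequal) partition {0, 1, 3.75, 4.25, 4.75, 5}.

58.53125

Subinterval widths: 1, 2.75, 0.5, 0.5, 0.25.
f(0) = -3, f(1) = -5, f(3.75) = 20.4375, f(4.25) = 29.9375, f(4.75) = 40.9375, f(5) = 47.
On each subinterval the trapezoid contributes (Δu_i/2)·[f(u_{i-1}) + f(u_i)].
Sum = 58.53125.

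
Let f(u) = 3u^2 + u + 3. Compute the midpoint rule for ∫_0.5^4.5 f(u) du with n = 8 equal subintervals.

112.75

Δu = (4.5 − 0.5)/8 = 0.5.
Midpoints: 0.75, 1.25, 1.75, 2.25, 2.75, 3.25, 3.75, 4.25.
f(0.75) = 5.4375, f(1.25) = 8.9375, f(1.75) = 13.9375, f(2.25) = 20.4375, f(2.75) = 28.4375, f(3.25) = 37.9375, f(3.75) = 48.9375, f(4.25) = 61.4375.
Sum = Δu · [f(0.75) + f(1.25) + f(1.75) + ...].
Sum = 112.75.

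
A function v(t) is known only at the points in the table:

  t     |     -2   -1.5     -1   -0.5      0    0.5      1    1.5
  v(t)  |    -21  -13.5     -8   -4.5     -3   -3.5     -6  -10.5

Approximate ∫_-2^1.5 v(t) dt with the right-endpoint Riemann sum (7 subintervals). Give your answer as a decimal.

-24.5

Δt = 0.5.
Sum = 0.5·[(-13.5) + (-8) + (-4.5) + (-3) + (-3.5) + (-6) + (-10.5)] = -24.5.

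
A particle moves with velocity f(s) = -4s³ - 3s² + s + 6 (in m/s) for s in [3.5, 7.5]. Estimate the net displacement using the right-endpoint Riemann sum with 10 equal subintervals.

Δs = (7.5 − 3.5)/10 = 0.4.
Right endpoints: 3.9, 4.3, 4.7, 5.1, 5.5, 5.9, 6.3, 6.7, 7.1, 7.5.
f(3.9) = -273.006, f(4.3) = -363.198, f(4.7) = -470.862, f(5.1) = -597.534, f(5.5) = -744.75, f(5.9) = -914.046, f(6.3) = -1106.958, f(6.7) = -1325.022, f(7.1) = -1569.774, f(7.5) = -1842.75.
Sum = Δs · [f(3.9) + f(4.3) + f(4.7) + ...].
Sum = -3683.16.

-3683.16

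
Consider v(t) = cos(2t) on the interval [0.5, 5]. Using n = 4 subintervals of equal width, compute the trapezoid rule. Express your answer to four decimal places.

-0.3724

Δt = (5 − 0.5)/4 = 1.125.
v(0.5) ≈ 0.5403, v(1.625) ≈ -0.9941, v(2.75) ≈ 0.7087, v(3.875) ≈ 0.1038, v(5) ≈ -0.8391.
T_4 = (Δt/2)·[v(t_0) + 2v(t_1) + 2v(t_2) + 2v(t_3) + v(t_4)].
Sum ≈ -0.3724.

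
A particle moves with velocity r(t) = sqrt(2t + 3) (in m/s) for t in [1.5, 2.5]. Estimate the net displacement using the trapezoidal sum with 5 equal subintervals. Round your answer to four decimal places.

2.6433

Δt = (2.5 − 1.5)/5 = 0.2.
r(1.5) ≈ 2.4495, r(1.7) ≈ 2.5298, r(1.9) ≈ 2.6077, r(2.1) ≈ 2.6833, r(2.3) ≈ 2.7568, r(2.5) ≈ 2.8284.
T_5 = (Δt/2)·[r(t_0) + 2r(t_1) + ... + 2r(t_{4}) + r(t_5)].
Sum ≈ 2.6433.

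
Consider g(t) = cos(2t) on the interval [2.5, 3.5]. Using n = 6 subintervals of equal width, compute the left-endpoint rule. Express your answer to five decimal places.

Δt = (3.5 − 2.5)/6 = 1/6.
Left endpoints: 2.5, 8/3, 17/6, 3, 19/6, 10/3.
g(2.5) ≈ 0.28366, g(8/3) ≈ 0.58180, g(17/6) ≈ 0.81590, g(3) ≈ 0.96017, g(19/6) ≈ 0.99874, g(10/3) ≈ 0.92737.
Sum = Δt · [g(2.5) + g(8/3) + g(17/6) + ...].
Sum ≈ 0.76127.

0.76127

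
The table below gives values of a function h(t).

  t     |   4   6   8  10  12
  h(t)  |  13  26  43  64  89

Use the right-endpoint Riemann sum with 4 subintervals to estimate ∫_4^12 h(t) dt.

Δt = 2.
Sum = 2·[26 + 43 + 64 + 89] = 444.

444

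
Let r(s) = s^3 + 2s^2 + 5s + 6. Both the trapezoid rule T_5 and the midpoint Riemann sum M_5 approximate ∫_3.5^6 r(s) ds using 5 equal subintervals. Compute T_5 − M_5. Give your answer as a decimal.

2.5390625

T_5 = 477.96875.
M_5 = 475.4296875.
T_5 − M_5 = 2.5390625.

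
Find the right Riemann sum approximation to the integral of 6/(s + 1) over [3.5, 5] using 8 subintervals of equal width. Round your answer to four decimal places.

1.6952

Δs = (5 − 3.5)/8 = 0.1875.
Right endpoints: 3.6875, 3.875, 4.0625, 4.25, 4.4375, 4.625, 4.8125, 5.
f(3.6875) = 1.28, f(3.875) = 16/13, f(4.0625) = 32/27, f(4.25) = 8/7, f(4.4375) = 32/29, f(4.625) = 16/15, f(4.8125) = 32/31, f(5) = 1.
Sum = Δs · [f(3.6875) + f(3.875) + f(4.0625) + ...].
Sum ≈ 1.6952.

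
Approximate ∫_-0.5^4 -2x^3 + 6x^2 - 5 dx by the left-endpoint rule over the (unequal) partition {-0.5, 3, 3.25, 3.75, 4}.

-24.2890625

Subinterval widths: 3.5, 0.25, 0.5, 0.25.
Left endpoints: -0.5, 3, 3.25, 3.75.
f(-0.5) = -3.25, f(3) = -5, f(3.25) = -10.28125, f(3.75) = -26.09375.
Sum = Σ Δx_i · f(x_i).
Sum = -24.2890625.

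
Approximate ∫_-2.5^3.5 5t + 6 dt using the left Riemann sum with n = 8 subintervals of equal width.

Δt = (3.5 − (-2.5))/8 = 0.75.
Left endpoints: -2.5, -1.75, -1, -0.25, 0.5, 1.25, 2, 2.75.
f(-2.5) = -6.5, f(-1.75) = -2.75, f(-1) = 1, f(-0.25) = 4.75, f(0.5) = 8.5, f(1.25) = 12.25, f(2) = 16, f(2.75) = 19.75.
Sum = Δt · [f(-2.5) + f(-1.75) + f(-1) + ...].
Sum = 39.75.

39.75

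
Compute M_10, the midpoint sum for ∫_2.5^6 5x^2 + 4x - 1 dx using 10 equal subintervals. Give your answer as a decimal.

Δx = (6 − 2.5)/10 = 0.35.
Midpoints: 2.675, 3.025, 3.375, 3.725, 4.075, 4.425, 4.775, 5.125, 5.475, 5.825.
f(2.675) = 45.478125, f(3.025) = 56.853125, f(3.375) = 69.453125, f(3.725) = 83.278125, f(4.075) = 98.328125, f(4.425) = 114.603125, f(4.775) = 132.103125, f(5.125) = 150.828125, f(5.475) = 170.778125, f(5.825) = 191.953125.
Sum = Δx · [f(2.675) + f(3.025) + f(3.375) + ...].
Sum = 389.7796875.

389.7796875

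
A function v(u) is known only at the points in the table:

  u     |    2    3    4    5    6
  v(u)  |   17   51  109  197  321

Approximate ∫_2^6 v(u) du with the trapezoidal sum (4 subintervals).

Δu = 1.
T_4 = (1/2)·[17 + 2·51 + 2·109 + 2·197 + 321] = 526.

526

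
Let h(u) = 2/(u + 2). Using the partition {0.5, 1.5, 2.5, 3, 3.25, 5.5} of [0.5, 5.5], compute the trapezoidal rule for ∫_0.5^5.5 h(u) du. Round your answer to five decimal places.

2.23095

Subinterval widths: 1, 1, 0.5, 0.25, 2.25.
h(0.5) = 0.8, h(1.5) = 4/7, h(2.5) = 4/9, h(3) = 0.4, h(3.25) = 8/21, h(5.5) = 4/15.
On each subinterval the trapezoid contributes (Δu_i/2)·[h(u_{i-1}) + h(u_i)].
Sum ≈ 2.23095.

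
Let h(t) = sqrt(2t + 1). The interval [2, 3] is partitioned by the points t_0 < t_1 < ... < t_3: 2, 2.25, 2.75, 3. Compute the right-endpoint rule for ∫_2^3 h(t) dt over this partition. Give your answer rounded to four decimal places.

Subinterval widths: 0.25, 0.5, 0.25.
Right endpoints: 2.25, 2.75, 3.
h(2.25) ≈ 2.3452, h(2.75) ≈ 2.5495, h(3) ≈ 2.6458.
Sum = Σ Δt_i · h(t_i).
Sum ≈ 2.5225.

2.5225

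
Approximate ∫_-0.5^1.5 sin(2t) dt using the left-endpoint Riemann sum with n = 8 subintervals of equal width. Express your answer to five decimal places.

0.62632

Δt = (1.5 − (-0.5))/8 = 0.25.
Left endpoints: -0.5, -0.25, 0, 0.25, 0.5, 0.75, 1, 1.25.
f(-0.5) ≈ -0.84147, f(-0.25) ≈ -0.47943, f(0) ≈ 0.00000, f(0.25) ≈ 0.47943, f(0.5) ≈ 0.84147, f(0.75) ≈ 0.99749, f(1) ≈ 0.90930, f(1.25) ≈ 0.59847.
Sum = Δt · [f(-0.5) + f(-0.25) + f(0) + ...].
Sum ≈ 0.62632.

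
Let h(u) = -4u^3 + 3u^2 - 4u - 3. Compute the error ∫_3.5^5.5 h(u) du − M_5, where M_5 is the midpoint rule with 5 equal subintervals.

-1.36

Exact integral: ∫_3.5^5.5 h(u) du = -683.5.
M_5 = -682.14.
Error = -683.5 − (-682.14) = -1.36.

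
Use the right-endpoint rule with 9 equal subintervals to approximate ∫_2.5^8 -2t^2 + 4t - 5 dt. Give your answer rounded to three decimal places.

-272.171

Δt = (8 − 2.5)/9 = 11/18.
Right endpoints: 28/9, 67/18, 13/3, 89/18, 50/9, 37/6, 61/9, 133/18, 8.
f(28/9) = -965/81, f(67/18) = -2887/162, f(13/3) = -227/9, f(89/18) = -5527/162, f(50/9) = -3605/81, f(37/6) = -1015/18, f(61/9) = -5651/81, f(133/18) = -13711/162, f(8) = -101.
Sum = Δt · [f(28/9) + f(67/18) + f(13/3) + ...].
Sum ≈ -272.171.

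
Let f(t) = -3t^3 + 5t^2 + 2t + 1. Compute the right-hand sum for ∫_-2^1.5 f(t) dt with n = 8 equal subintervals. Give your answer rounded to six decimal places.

Δt = (1.5 − (-2))/8 = 0.4375.
Right endpoints: -1.5625, -1.125, -0.6875, -0.25, 0.1875, 0.625, 1.0625, 1.5.
f(-1.5625) = 88171/4096, f(-1.125) = 4787/512, f(-0.6875) = 12137/4096, f(-0.25) = 0.859375, f(0.1875) = 6271/4096, f(0.625) = 1777/512, f(1.0625) = 21181/4096, f(1.5) = 5.125.
Sum = Δt · [f(-1.5625) + f(-1.125) + f(-0.6875) + ...].
Sum ≈ 21.873291.

21.873291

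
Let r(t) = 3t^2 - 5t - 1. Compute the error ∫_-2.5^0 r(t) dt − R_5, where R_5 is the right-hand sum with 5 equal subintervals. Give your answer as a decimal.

7.5

Exact integral: ∫_-2.5^0 r(t) dt = 28.75.
R_5 = 21.25.
Error = 28.75 − 21.25 = 7.5.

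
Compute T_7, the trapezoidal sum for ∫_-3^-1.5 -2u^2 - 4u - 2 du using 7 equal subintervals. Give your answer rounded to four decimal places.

Δu = (-1.5 − (-3))/7 = 3/14.
f(-3) = -8, f(-39/14) = -625/98, f(-18/7) = -242/49, f(-33/14) = -361/98, f(-15/7) = -128/49, f(-27/14) = -169/98, f(-12/7) = -50/49, f(-1.5) = -0.5.
T_7 = (Δu/2)·[f(u_0) + 2f(u_1) + ... + 2f(u_{6}) + f(u_7)].
Sum ≈ -5.2730.

-5.2730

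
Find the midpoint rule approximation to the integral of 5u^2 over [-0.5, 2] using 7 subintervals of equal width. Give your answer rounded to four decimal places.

Δu = (2 − (-0.5))/7 = 5/14.
Midpoints: -9/28, 1/28, 11/28, 0.75, 31/28, 41/28, 51/28.
f(-9/28) = 405/784, f(1/28) = 5/784, f(11/28) = 605/784, f(0.75) = 2.8125, f(31/28) = 4805/784, f(41/28) = 8405/784, f(51/28) = 13005/784.
Sum = Δu · [f(-9/28) + f(1/28) + f(11/28) + ...].
Sum ≈ 13.4088.

13.4088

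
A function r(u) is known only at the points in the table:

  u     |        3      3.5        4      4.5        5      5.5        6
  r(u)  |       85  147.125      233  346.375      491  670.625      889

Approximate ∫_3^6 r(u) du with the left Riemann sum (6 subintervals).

Δu = 0.5.
Sum = 0.5·[85 + 147.125 + 233 + 346.375 + 491 + 670.625] = 986.5625.

986.5625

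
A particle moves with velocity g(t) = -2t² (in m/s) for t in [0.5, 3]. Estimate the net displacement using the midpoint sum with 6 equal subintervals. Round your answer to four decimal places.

Δt = (3 − 0.5)/6 = 5/12.
Midpoints: 17/24, 1.125, 37/24, 47/24, 2.375, 67/24.
g(17/24) = -289/288, g(1.125) = -2.53125, g(37/24) = -1369/288, g(47/24) = -2209/288, g(2.375) = -11.28125, g(67/24) = -4489/288.
Sum = Δt · [g(17/24) + g(1.125) + g(37/24) + ...].
Sum ≈ -17.8443.

-17.8443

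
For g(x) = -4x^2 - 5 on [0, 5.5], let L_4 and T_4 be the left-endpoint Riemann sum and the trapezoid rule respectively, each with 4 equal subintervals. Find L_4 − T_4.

83.1875

L_4 = -173.078125.
T_4 = -256.265625.
L_4 − T_4 = 83.1875.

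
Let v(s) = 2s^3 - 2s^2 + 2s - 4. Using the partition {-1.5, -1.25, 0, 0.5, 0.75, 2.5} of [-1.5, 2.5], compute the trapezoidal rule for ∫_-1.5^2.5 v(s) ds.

-2.6484375

Subinterval widths: 0.25, 1.25, 0.5, 0.25, 1.75.
v(-1.5) = -18.25, v(-1.25) = -13.53125, v(0) = -4, v(0.5) = -3.25, v(0.75) = -2.78125, v(2.5) = 19.75.
On each subinterval the trapezoid contributes (Δs_i/2)·[v(s_{i-1}) + v(s_i)].
Sum = -2.6484375.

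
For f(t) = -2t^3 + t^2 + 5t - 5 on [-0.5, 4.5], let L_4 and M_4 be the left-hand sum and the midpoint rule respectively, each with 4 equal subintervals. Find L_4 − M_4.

64.453125

L_4 = -77.96875.
M_4 = -142.421875.
L_4 − M_4 = 64.453125.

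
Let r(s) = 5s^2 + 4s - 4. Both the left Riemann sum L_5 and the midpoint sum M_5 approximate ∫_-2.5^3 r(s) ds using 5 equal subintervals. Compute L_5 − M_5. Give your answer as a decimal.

L_5 = 40.425.
M_5 = 51.76875.
L_5 − M_5 = -11.34375.

-11.34375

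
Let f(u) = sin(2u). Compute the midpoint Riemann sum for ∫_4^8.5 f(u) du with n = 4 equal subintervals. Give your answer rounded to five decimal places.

Δu = (8.5 − 4)/4 = 1.125.
Midpoints: 4.5625, 5.6875, 6.8125, 7.9375.
f(4.5625) ≈ 0.29531, f(5.6875) ≈ -0.92888, f(6.8125) ≈ 0.87168, f(7.9375) ≈ -0.16626.
Sum = Δu · [f(4.5625) + f(5.6875) + f(6.8125) + f(7.9375)].
Sum ≈ 0.08084.

0.08084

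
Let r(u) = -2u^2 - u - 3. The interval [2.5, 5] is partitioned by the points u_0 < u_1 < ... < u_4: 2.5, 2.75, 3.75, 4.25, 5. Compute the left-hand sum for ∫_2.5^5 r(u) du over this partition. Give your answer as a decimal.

Subinterval widths: 0.25, 1, 0.5, 0.75.
Left endpoints: 2.5, 2.75, 3.75, 4.25.
r(2.5) = -18, r(2.75) = -20.875, r(3.75) = -34.875, r(4.25) = -43.375.
Sum = Σ Δu_i · r(u_i).
Sum = -75.34375.

-75.34375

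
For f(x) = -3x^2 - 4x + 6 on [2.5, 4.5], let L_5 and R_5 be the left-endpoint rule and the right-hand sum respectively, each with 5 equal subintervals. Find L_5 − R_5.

L_5 = -81.66.
R_5 = -101.66.
L_5 − R_5 = 20.

20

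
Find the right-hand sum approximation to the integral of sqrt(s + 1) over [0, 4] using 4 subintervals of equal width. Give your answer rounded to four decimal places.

Δs = (4 − 0)/4 = 1.
Right endpoints: 1, 2, 3, 4.
f(1) ≈ 1.4142, f(2) ≈ 1.7321, f(3) ≈ 2.0000, f(4) ≈ 2.2361.
Sum = Δs · [f(1) + f(2) + f(3) + f(4)].
Sum ≈ 7.3823.

7.3823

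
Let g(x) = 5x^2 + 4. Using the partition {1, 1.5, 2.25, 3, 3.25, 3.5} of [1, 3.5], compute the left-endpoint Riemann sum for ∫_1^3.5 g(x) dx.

Subinterval widths: 0.5, 0.75, 0.75, 0.25, 0.25.
Left endpoints: 1, 1.5, 2.25, 3, 3.25.
g(1) = 9, g(1.5) = 15.25, g(2.25) = 29.3125, g(3) = 49, g(3.25) = 56.8125.
Sum = Σ Δx_i · g(x_i).
Sum = 64.375.

64.375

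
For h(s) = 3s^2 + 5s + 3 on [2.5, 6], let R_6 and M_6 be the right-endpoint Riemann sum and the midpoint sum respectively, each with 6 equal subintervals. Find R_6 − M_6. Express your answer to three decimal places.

32.029

R_6 ≈ 316.98090.
M_6 ≈ 284.95226.
R_6 − M_6 ≈ 32.029.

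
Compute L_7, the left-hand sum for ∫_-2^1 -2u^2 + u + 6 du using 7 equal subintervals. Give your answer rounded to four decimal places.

Δu = (1 − (-2))/7 = 3/7.
Left endpoints: -2, -11/7, -8/7, -5/7, -2/7, 1/7, 4/7.
f(-2) = -4, f(-11/7) = -25/49, f(-8/7) = 110/49, f(-5/7) = 209/49, f(-2/7) = 272/49, f(1/7) = 299/49, f(4/7) = 290/49.
Sum = Δu · [f(-2) + f(-11/7) + f(-8/7) + ...].
Sum ≈ 8.3878.

8.3878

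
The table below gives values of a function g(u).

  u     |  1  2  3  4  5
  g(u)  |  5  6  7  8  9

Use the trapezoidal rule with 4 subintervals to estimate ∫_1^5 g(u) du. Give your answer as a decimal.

Δu = 1.
T_4 = (1/2)·[5 + 2·6 + 2·7 + 2·8 + 9] = 28.

28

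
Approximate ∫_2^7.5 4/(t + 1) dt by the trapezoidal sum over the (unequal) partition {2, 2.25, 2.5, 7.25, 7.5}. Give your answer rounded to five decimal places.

4.60245

Subinterval widths: 0.25, 0.25, 4.75, 0.25.
f(2) = 4/3, f(2.25) = 16/13, f(2.5) = 8/7, f(7.25) = 16/33, f(7.5) = 8/17.
On each subinterval the trapezoid contributes (Δt_i/2)·[f(t_{i-1}) + f(t_i)].
Sum ≈ 4.60245.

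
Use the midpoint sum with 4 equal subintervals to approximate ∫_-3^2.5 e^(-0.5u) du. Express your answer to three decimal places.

8.227

Δu = (2.5 − (-3))/4 = 1.375.
Midpoints: -2.3125, -0.9375, 0.4375, 1.8125.
f(-2.3125) ≈ 3.178, f(-0.9375) ≈ 1.598, f(0.4375) ≈ 0.804, f(1.8125) ≈ 0.404.
Sum = Δu · [f(-2.3125) + f(-0.9375) + f(0.4375) + f(1.8125)].
Sum ≈ 8.227.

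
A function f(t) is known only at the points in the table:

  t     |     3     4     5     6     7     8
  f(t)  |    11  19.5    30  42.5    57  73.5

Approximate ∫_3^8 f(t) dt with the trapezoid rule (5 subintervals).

191.25

Δt = 1.
T_5 = (1/2)·[11 + 2·19.5 + 2·30 + 2·42.5 + 2·57 + 73.5] = 191.25.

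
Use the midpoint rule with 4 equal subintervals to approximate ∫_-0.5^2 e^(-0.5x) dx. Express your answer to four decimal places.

Δx = (2 − (-0.5))/4 = 0.625.
Midpoints: -0.1875, 0.4375, 1.0625, 1.6875.
f(-0.1875) ≈ 1.0983, f(0.4375) ≈ 0.8035, f(1.0625) ≈ 0.5879, f(1.6875) ≈ 0.4301.
Sum = Δx · [f(-0.1875) + f(0.4375) + f(1.0625) + f(1.6875)].
Sum ≈ 1.8249.

1.8249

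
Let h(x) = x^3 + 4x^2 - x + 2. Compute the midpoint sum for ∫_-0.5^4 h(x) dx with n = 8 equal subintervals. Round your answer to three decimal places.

149.512

Δx = (4 − (-0.5))/8 = 0.5625.
Midpoints: -0.21875, 0.34375, 0.90625, 1.46875, 2.03125, 2.59375, 3.15625, 3.71875.
h(-0.21875) = 78633/32768, h(0.34375) = 71091/32768, h(0.90625) = 167877/32768, h(1.46875) = 403983/32768, h(2.03125) = 814401/32768, h(2.59375) = 1434123/32768, h(3.15625) = 2298141/32768, h(3.71875) = 3441447/32768.
Sum = Δx · [h(-0.21875) + h(0.34375) + h(0.90625) + ...].
Sum ≈ 149.512.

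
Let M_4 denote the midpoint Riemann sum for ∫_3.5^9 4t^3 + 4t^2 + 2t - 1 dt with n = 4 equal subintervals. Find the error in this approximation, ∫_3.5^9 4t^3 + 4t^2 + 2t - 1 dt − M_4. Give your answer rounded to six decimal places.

Exact integral: ∫_3.5^9 f(t) dt ≈ 7389.02083333.
M_4 ≈ 7320.56445312.
Error ≈ 7389.02083333 − 7320.56445312 ≈ 68.456380.

68.456380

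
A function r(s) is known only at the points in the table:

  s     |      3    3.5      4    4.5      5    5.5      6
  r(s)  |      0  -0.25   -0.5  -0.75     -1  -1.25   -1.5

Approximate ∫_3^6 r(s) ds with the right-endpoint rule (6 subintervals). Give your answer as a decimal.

-2.625

Δs = 0.5.
Sum = 0.5·[(-0.25) + (-0.5) + (-0.75) + (-1) + (-1.25) + (-1.5)] = -2.625.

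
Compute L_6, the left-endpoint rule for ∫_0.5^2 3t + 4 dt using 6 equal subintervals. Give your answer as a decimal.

11.0625

Δt = (2 − 0.5)/6 = 0.25.
Left endpoints: 0.5, 0.75, 1, 1.25, 1.5, 1.75.
f(0.5) = 5.5, f(0.75) = 6.25, f(1) = 7, f(1.25) = 7.75, f(1.5) = 8.5, f(1.75) = 9.25.
Sum = Δt · [f(0.5) + f(0.75) + f(1) + ...].
Sum = 11.0625.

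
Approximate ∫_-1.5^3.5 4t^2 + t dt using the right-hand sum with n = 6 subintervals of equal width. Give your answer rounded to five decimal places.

Δt = (3.5 − (-1.5))/6 = 5/6.
Right endpoints: -2/3, 1/6, 1, 11/6, 8/3, 3.5.
f(-2/3) = 10/9, f(1/6) = 5/18, f(1) = 5, f(11/6) = 275/18, f(8/3) = 280/9, f(3.5) = 52.5.
Sum = Δt · [f(-2/3) + f(1/6) + f(1) + ...].
Sum ≈ 87.73148.

87.73148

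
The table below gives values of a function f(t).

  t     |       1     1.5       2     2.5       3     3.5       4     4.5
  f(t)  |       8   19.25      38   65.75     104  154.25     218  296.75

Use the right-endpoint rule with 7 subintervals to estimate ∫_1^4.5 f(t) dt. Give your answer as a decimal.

Δt = 0.5.
Sum = 0.5·[19.25 + 38 + 65.75 + 104 + 154.25 + 218 + 296.75] = 448.

448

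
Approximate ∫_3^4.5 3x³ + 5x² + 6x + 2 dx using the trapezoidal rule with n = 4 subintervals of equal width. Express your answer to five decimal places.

391.78418

Δx = (4.5 − 3)/4 = 0.375.
f(3) = 146, f(3.375) = 99601/512, f(3.75) = 253.015625, f(4.125) = 165067/512, f(4.5) = 403.625.
T_4 = (Δx/2)·[f(x_0) + 2f(x_1) + 2f(x_2) + 2f(x_3) + f(x_4)].
Sum ≈ 391.78418.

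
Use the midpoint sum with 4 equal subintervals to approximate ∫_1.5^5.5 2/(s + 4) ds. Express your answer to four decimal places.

Δs = (5.5 − 1.5)/4 = 1.
Midpoints: 2, 3, 4, 5.
f(2) = 1/3, f(3) = 2/7, f(4) = 0.25, f(5) = 2/9.
Sum = Δs · [f(2) + f(3) + f(4) + f(5)].
Sum ≈ 1.0913.

1.0913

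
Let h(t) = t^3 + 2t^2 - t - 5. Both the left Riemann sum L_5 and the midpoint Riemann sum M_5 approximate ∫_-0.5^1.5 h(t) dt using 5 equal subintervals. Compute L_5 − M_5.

-0.82

L_5 = -8.33.
M_5 = -7.51.
L_5 − M_5 = -0.82.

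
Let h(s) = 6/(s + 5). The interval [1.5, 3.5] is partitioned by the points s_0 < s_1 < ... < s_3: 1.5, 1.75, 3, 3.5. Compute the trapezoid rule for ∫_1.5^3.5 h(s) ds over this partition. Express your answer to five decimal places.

1.61477

Subinterval widths: 0.25, 1.25, 0.5.
h(1.5) = 12/13, h(1.75) = 8/9, h(3) = 0.75, h(3.5) = 12/17.
On each subinterval the trapezoid contributes (Δs_i/2)·[h(s_{i-1}) + h(s_i)].
Sum ≈ 1.61477.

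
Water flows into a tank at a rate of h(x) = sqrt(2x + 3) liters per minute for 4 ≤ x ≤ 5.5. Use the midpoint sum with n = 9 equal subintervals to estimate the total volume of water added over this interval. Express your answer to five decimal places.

5.30015

Δx = (5.5 − 4)/9 = 1/6.
Midpoints: 49/12, 4.25, 53/12, 55/12, 4.75, 59/12, 61/12, 5.25, 65/12.
h(49/12) ≈ 3.34166, h(4.25) ≈ 3.39116, h(53/12) ≈ 3.43996, h(55/12) ≈ 3.48807, h(4.75) ≈ 3.53553, h(59/12) ≈ 3.58236, h(61/12) ≈ 3.62859, h(5.25) ≈ 3.67423, h(65/12) ≈ 3.71932.
Sum = Δx · [h(49/12) + h(4.25) + h(53/12) + ...].
Sum ≈ 5.30015.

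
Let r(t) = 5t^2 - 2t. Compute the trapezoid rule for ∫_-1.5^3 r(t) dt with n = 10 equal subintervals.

Δt = (3 − (-1.5))/10 = 0.45.
r(-1.5) = 14.25, r(-1.05) = 7.6125, r(-0.6) = 3, r(-0.15) = 0.4125, r(0.3) = -0.15, r(0.75) = 1.3125, r(1.2) = 4.8, r(1.65) = 10.3125, r(2.1) = 17.85, r(2.55) = 27.4125, r(3) = 39.
T_10 = (Δt/2)·[r(t_0) + 2r(t_1) + ... + 2r(t_{9}) + r(t_10)].
Sum = 44.634375.

44.634375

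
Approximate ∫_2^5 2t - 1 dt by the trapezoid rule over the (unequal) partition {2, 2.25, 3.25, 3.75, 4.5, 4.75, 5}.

18

Subinterval widths: 0.25, 1, 0.5, 0.75, 0.25, 0.25.
f(2) = 3, f(2.25) = 3.5, f(3.25) = 5.5, f(3.75) = 6.5, f(4.5) = 8, f(4.75) = 8.5, f(5) = 9.
On each subinterval the trapezoid contributes (Δt_i/2)·[f(t_{i-1}) + f(t_i)].
Sum = 18.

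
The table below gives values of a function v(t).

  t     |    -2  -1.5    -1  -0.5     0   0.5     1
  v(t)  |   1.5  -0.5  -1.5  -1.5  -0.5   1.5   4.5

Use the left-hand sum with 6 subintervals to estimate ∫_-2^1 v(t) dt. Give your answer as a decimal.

Δt = 0.5.
Sum = 0.5·[1.5 + (-0.5) + (-1.5) + (-1.5) + (-0.5) + 1.5] = -0.5.

-0.5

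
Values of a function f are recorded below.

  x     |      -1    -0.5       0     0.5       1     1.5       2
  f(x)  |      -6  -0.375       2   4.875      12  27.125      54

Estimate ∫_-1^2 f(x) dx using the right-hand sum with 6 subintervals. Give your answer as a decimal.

49.8125

Δx = 0.5.
Sum = 0.5·[(-0.375) + 2 + 4.875 + 12 + 27.125 + 54] = 49.8125.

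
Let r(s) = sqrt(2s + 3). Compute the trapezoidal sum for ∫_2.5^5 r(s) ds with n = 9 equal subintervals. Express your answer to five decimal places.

8.08109

Δs = (5 − 2.5)/9 = 5/18.
r(2.5) ≈ 2.82843, r(25/9) ≈ 2.92499, r(55/18) ≈ 3.01846, r(10/3) ≈ 3.10913, r(65/18) ≈ 3.19722, r(35/9) ≈ 3.28295, r(25/6) ≈ 3.36650, r(40/9) ≈ 3.44803, r(85/18) ≈ 3.52767, r(5) ≈ 3.60555.
T_9 = (Δs/2)·[r(s_0) + 2r(s_1) + ... + 2r(s_{8}) + r(s_9)].
Sum ≈ 8.08109.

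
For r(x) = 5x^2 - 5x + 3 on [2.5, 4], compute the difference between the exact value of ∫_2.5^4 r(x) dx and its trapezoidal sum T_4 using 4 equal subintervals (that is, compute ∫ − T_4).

-0.17578125

Exact integral: ∫_2.5^4 r(x) dx = 60.75.
T_4 = 60.92578125.
Error = 60.75 − 60.92578125 = -0.17578125.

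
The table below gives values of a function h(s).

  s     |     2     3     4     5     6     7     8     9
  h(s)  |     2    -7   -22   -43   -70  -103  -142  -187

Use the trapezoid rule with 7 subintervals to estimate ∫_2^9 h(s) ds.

-479.5

Δs = 1.
T_7 = (1/2)·[2 + 2·(-7) + 2·(-22) + 2·(-43) + 2·(-70) + 2·(-103) + 2·(-142) + (-187)] = -479.5.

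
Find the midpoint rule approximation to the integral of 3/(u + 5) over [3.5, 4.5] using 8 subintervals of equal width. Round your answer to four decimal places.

0.3337

Δu = (4.5 − 3.5)/8 = 0.125.
Midpoints: 3.5625, 3.6875, 3.8125, 3.9375, 4.0625, 4.1875, 4.3125, 4.4375.
f(3.5625) = 48/137, f(3.6875) = 48/139, f(3.8125) = 16/47, f(3.9375) = 48/143, f(4.0625) = 48/145, f(4.1875) = 16/49, f(4.3125) = 48/149, f(4.4375) = 48/151.
Sum = Δu · [f(3.5625) + f(3.6875) + f(3.8125) + ...].
Sum ≈ 0.3337.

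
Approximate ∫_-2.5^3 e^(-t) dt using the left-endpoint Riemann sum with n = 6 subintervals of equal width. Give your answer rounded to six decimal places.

18.531436

Δt = (3 − (-2.5))/6 = 11/12.
Left endpoints: -2.5, -19/12, -2/3, 0.25, 7/6, 25/12.
f(-2.5) ≈ 12.182494, f(-19/12) ≈ 4.871166, f(-2/3) ≈ 1.947734, f(0.25) ≈ 0.778801, f(7/6) ≈ 0.311403, f(25/12) ≈ 0.124514.
Sum = Δt · [f(-2.5) + f(-19/12) + f(-2/3) + ...].
Sum ≈ 18.531436.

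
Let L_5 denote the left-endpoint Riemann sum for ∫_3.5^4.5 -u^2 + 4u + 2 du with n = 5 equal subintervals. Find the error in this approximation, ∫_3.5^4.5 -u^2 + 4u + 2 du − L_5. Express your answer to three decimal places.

Exact integral: ∫_3.5^4.5 f(u) du ≈ 1.91667.
L_5 = 2.31.
Error ≈ 1.91667 − 2.31 ≈ -0.393.

-0.393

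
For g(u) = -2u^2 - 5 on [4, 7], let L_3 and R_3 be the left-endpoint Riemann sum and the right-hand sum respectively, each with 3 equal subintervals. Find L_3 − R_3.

L_3 = -169.
R_3 = -235.
L_3 − R_3 = 66.

66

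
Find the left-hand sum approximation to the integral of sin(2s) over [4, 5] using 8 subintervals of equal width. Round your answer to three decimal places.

Δs = (5 − 4)/8 = 0.125.
Left endpoints: 4, 4.125, 4.25, 4.375, 4.5, 4.625, 4.75, 4.875.
f(4) ≈ 0.989, f(4.125) ≈ 0.923, f(4.25) ≈ 0.798, f(4.375) ≈ 0.625, f(4.5) ≈ 0.412, f(4.625) ≈ 0.174, f(4.75) ≈ -0.075, f(4.875) ≈ -0.320.
Sum = Δs · [f(4) + f(4.125) + f(4.25) + ...].
Sum ≈ 0.441.

0.441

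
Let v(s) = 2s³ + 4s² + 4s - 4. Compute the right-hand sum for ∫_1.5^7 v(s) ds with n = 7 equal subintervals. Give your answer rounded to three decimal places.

Δs = (7 − 1.5)/7 = 11/14.
Right endpoints: 16/7, 43/14, 27/7, 65/14, 38/7, 87/14, 7.
v(16/7) = 17124/343, v(43/14) = 142647/1372, v(27/7) = 63698/343, v(65/14) = 412917/1372, v(38/7) = 156252/343, v(87/14) = 899051/1372, v(7) = 906.
Sum = Δs · [v(16/7) + v(43/14) + v(27/7) + ...].
Sum ≈ 2087.952.

2087.952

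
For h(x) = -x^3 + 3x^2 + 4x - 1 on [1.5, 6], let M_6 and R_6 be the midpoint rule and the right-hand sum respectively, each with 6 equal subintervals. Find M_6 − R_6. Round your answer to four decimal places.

40.2363

M_6 ≈ -45.369141.
R_6 = -85.60546875.
M_6 − R_6 ≈ 40.2363.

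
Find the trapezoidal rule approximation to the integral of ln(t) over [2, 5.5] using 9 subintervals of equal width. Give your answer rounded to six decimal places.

Δt = (5.5 − 2)/9 = 7/18.
f(2) ≈ 0.693147, f(43/18) ≈ 0.870828, f(25/9) ≈ 1.021651, f(19/6) ≈ 1.152680, f(32/9) ≈ 1.268511, f(71/18) ≈ 1.372308, f(13/3) ≈ 1.466337, f(85/18) ≈ 1.552279, f(46/9) ≈ 1.631417, f(5.5) ≈ 1.704748.
T_9 = (Δt/2)·[f(t_0) + 2f(t_1) + ... + 2f(t_{8}) + f(t_9)].
Sum ≈ 4.485818.

4.485818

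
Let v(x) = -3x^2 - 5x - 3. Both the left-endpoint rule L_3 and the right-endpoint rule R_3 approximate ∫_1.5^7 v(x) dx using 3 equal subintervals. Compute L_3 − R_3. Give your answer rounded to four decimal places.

307.5417

L_3 ≈ -328.472222.
R_3 ≈ -636.013889.
L_3 − R_3 ≈ 307.5417.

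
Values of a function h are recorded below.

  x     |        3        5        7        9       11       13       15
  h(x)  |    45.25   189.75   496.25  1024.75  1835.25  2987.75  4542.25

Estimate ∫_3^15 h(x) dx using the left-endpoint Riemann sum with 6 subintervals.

13158

Δx = 2.
Sum = 2·[45.25 + 189.75 + 496.25 + 1024.75 + 1835.25 + 2987.75] = 13158.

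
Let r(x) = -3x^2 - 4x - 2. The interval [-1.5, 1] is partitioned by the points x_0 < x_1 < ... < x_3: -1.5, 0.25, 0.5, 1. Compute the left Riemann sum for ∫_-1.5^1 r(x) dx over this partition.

-7.984375

Subinterval widths: 1.75, 0.25, 0.5.
Left endpoints: -1.5, 0.25, 0.5.
r(-1.5) = -2.75, r(0.25) = -3.1875, r(0.5) = -4.75.
Sum = Σ Δx_i · r(x_i).
Sum = -7.984375.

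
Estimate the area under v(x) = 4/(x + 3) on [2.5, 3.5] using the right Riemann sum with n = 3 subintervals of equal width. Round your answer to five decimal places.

Δx = (3.5 − 2.5)/3 = 1/3.
Right endpoints: 17/6, 19/6, 3.5.
v(17/6) = 24/35, v(19/6) = 24/37, v(3.5) = 8/13.
Sum = Δx · [v(17/6) + v(19/6) + v(3.5)].
Sum ≈ 0.64992.

0.64992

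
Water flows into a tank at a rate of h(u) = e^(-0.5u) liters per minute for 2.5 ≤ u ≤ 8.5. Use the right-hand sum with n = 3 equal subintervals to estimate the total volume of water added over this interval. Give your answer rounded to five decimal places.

Δu = (8.5 − 2.5)/3 = 2.
Right endpoints: 4.5, 6.5, 8.5.
h(4.5) ≈ 0.10540, h(6.5) ≈ 0.03877, h(8.5) ≈ 0.01426.
Sum = Δu · [h(4.5) + h(6.5) + h(8.5)].
Sum ≈ 0.31688.

0.31688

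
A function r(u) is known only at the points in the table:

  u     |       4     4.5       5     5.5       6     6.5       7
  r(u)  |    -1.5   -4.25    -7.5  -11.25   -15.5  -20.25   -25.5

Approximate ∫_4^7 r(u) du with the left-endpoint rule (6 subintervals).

-30.125

Δu = 0.5.
Sum = 0.5·[(-1.5) + (-4.25) + (-7.5) + (-11.25) + (-15.5) + (-20.25)] = -30.125.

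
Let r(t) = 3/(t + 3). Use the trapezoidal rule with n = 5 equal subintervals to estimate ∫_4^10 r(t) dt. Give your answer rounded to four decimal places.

Δt = (10 − 4)/5 = 1.2.
r(4) = 3/7, r(5.2) = 15/41, r(6.4) = 15/47, r(7.6) = 15/53, r(8.8) = 15/59, r(10) = 3/13.
T_5 = (Δt/2)·[r(t_0) + 2r(t_1) + ... + 2r(t_{4}) + r(t_5)].
Sum ≈ 1.8623.

1.8623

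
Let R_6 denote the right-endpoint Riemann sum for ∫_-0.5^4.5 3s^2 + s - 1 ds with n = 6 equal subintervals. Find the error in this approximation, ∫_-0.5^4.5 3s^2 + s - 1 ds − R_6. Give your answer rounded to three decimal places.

Exact integral: ∫_-0.5^4.5 f(s) ds = 96.25.
R_6 ≈ 125.06944.
Error ≈ 96.25 − 125.06944 ≈ -28.819.

-28.819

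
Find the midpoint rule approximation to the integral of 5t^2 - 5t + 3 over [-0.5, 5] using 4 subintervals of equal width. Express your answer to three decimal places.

Δt = (5 − (-0.5))/4 = 1.375.
Midpoints: 0.1875, 1.5625, 2.9375, 4.3125.
f(0.1875) = 2.23828125, f(1.5625) = 7.39453125, f(2.9375) = 31.45703125, f(4.3125) = 74.42578125.
Sum = Δt · [f(0.1875) + f(1.5625) + f(2.9375) + f(4.3125)].
Sum ≈ 158.834.

158.834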